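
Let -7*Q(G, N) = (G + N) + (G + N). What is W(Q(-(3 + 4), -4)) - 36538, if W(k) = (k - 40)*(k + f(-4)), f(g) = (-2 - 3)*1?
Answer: -1787008/49 ≈ -36470.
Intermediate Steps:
f(g) = -5 (f(g) = -5*1 = -5)
Q(G, N) = -2*G/7 - 2*N/7 (Q(G, N) = -((G + N) + (G + N))/7 = -(2*G + 2*N)/7 = -2*G/7 - 2*N/7)
W(k) = (-40 + k)*(-5 + k) (W(k) = (k - 40)*(k - 5) = (-40 + k)*(-5 + k))
W(Q(-(3 + 4), -4)) - 36538 = (200 + (-(-2)*(3 + 4)/7 - 2/7*(-4))² - 45*(-(-2)*(3 + 4)/7 - 2/7*(-4))) - 36538 = (200 + (-(-2)*7/7 + 8/7)² - 45*(-(-2)*7/7 + 8/7)) - 36538 = (200 + (-2/7*(-7) + 8/7)² - 45*(-2/7*(-7) + 8/7)) - 36538 = (200 + (2 + 8/7)² - 45*(2 + 8/7)) - 36538 = (200 + (22/7)² - 45*22/7) - 36538 = (200 + 484/49 - 990/7) - 36538 = 3354/49 - 36538 = -1787008/49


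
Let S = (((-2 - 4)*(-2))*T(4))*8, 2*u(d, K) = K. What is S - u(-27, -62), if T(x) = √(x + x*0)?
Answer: 223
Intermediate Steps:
T(x) = √x (T(x) = √(x + 0) = √x)
u(d, K) = K/2
S = 192 (S = (((-2 - 4)*(-2))*√4)*8 = (-6*(-2)*2)*8 = (12*2)*8 = 24*8 = 192)
S - u(-27, -62) = 192 - (-62)/2 = 192 - 1*(-31) = 192 + 31 = 223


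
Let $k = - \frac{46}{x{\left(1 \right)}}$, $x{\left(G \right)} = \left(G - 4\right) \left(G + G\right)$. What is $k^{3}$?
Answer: $\frac{12167}{27} \approx 450.63$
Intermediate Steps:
$x{\left(G \right)} = 2 G \left(-4 + G\right)$ ($x{\left(G \right)} = \left(-4 + G\right) 2 G = 2 G \left(-4 + G\right)$)
$k = \frac{23}{3}$ ($k = - \frac{46}{2 \cdot 1 \left(-4 + 1\right)} = - \frac{46}{2 \cdot 1 \left(-3\right)} = - \frac{46}{-6} = \left(-46\right) \left(- \frac{1}{6}\right) = \frac{23}{3} \approx 7.6667$)
$k^{3} = \left(\frac{23}{3}\right)^{3} = \frac{12167}{27}$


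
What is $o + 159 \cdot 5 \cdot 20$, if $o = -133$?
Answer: $15767$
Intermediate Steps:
$o + 159 \cdot 5 \cdot 20 = -133 + 159 \cdot 5 \cdot 20 = -133 + 159 \cdot 100 = -133 + 15900 = 15767$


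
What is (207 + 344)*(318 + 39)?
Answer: 196707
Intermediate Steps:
(207 + 344)*(318 + 39) = 551*357 = 196707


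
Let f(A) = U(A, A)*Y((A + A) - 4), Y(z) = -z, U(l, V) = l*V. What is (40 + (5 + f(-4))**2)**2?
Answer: 1509244801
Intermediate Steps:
U(l, V) = V*l
f(A) = A**2*(4 - 2*A) (f(A) = (A*A)*(-((A + A) - 4)) = A**2*(-(2*A - 4)) = A**2*(-(-4 + 2*A)) = A**2*(4 - 2*A))
(40 + (5 + f(-4))**2)**2 = (40 + (5 + 2*(-4)**2*(2 - 1*(-4)))**2)**2 = (40 + (5 + 2*16*(2 + 4))**2)**2 = (40 + (5 + 2*16*6)**2)**2 = (40 + (5 + 192)**2)**2 = (40 + 197**2)**2 = (40 + 38809)**2 = 38849**2 = 1509244801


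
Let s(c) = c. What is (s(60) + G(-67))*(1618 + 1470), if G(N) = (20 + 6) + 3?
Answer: 274832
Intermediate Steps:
G(N) = 29 (G(N) = 26 + 3 = 29)
(s(60) + G(-67))*(1618 + 1470) = (60 + 29)*(1618 + 1470) = 89*3088 = 274832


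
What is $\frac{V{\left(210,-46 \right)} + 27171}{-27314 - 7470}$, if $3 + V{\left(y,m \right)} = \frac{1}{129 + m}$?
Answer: $- \frac{2254945}{2887072} \approx -0.78105$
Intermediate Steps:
$V{\left(y,m \right)} = -3 + \frac{1}{129 + m}$
$\frac{V{\left(210,-46 \right)} + 27171}{-27314 - 7470} = \frac{\frac{-386 - -138}{129 - 46} + 27171}{-27314 - 7470} = \frac{\frac{-386 + 138}{83} + 27171}{-34784} = \left(\frac{1}{83} \left(-248\right) + 27171\right) \left(- \frac{1}{34784}\right) = \left(- \frac{248}{83} + 27171\right) \left(- \frac{1}{34784}\right) = \frac{2254945}{83} \left(- \frac{1}{34784}\right) = - \frac{2254945}{2887072}$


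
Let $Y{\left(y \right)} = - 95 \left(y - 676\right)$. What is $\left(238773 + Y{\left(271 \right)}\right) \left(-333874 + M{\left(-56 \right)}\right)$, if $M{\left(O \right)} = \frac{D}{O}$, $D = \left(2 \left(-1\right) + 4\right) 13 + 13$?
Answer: $- \frac{647962642848}{7} \approx -9.2566 \cdot 10^{10}$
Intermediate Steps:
$Y{\left(y \right)} = 64220 - 95 y$ ($Y{\left(y \right)} = - 95 \left(-676 + y\right) = 64220 - 95 y$)
$D = 39$ ($D = \left(-2 + 4\right) 13 + 13 = 2 \cdot 13 + 13 = 26 + 13 = 39$)
$M{\left(O \right)} = \frac{39}{O}$
$\left(238773 + Y{\left(271 \right)}\right) \left(-333874 + M{\left(-56 \right)}\right) = \left(238773 + \left(64220 - 25745\right)\right) \left(-333874 + \frac{39}{-56}\right) = \left(238773 + \left(64220 - 25745\right)\right) \left(-333874 + 39 \left(- \frac{1}{56}\right)\right) = \left(238773 + 38475\right) \left(-333874 - \frac{39}{56}\right) = 277248 \left(- \frac{18696983}{56}\right) = - \frac{647962642848}{7}$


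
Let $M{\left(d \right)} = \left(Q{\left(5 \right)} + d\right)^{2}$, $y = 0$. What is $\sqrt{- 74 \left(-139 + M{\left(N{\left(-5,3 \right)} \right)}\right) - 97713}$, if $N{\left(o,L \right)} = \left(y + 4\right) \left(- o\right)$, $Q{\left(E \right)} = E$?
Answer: $3 i \sqrt{14853} \approx 365.62 i$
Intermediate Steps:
$N{\left(o,L \right)} = - 4 o$ ($N{\left(o,L \right)} = \left(0 + 4\right) \left(- o\right) = 4 \left(- o\right) = - 4 o$)
$M{\left(d \right)} = \left(5 + d\right)^{2}$
$\sqrt{- 74 \left(-139 + M{\left(N{\left(-5,3 \right)} \right)}\right) - 97713} = \sqrt{- 74 \left(-139 + \left(5 - -20\right)^{2}\right) - 97713} = \sqrt{- 74 \left(-139 + \left(5 + 20\right)^{2}\right) - 97713} = \sqrt{- 74 \left(-139 + 25^{2}\right) - 97713} = \sqrt{- 74 \left(-139 + 625\right) - 97713} = \sqrt{\left(-74\right) 486 - 97713} = \sqrt{-35964 - 97713} = \sqrt{-133677} = 3 i \sqrt{14853}$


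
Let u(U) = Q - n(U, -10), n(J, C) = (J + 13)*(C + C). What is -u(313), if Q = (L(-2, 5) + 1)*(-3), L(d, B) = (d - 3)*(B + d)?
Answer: -6562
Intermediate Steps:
n(J, C) = 2*C*(13 + J) (n(J, C) = (13 + J)*(2*C) = 2*C*(13 + J))
L(d, B) = (-3 + d)*(B + d)
Q = 42 (Q = (((-2)² - 3*5 - 3*(-2) + 5*(-2)) + 1)*(-3) = ((4 - 15 + 6 - 10) + 1)*(-3) = (-15 + 1)*(-3) = -14*(-3) = 42)
u(U) = 302 + 20*U (u(U) = 42 - 2*(-10)*(13 + U) = 42 - (-260 - 20*U) = 42 + (260 + 20*U) = 302 + 20*U)
-u(313) = -(302 + 20*313) = -(302 + 6260) = -1*6562 = -6562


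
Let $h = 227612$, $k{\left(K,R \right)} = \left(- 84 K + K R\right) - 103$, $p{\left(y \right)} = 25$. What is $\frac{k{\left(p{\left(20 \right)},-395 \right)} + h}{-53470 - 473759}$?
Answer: $- \frac{215534}{527229} \approx -0.40881$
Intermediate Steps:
$k{\left(K,R \right)} = -103 - 84 K + K R$
$\frac{k{\left(p{\left(20 \right)},-395 \right)} + h}{-53470 - 473759} = \frac{\left(-103 - 2100 + 25 \left(-395\right)\right) + 227612}{-53470 - 473759} = \frac{\left(-103 - 2100 - 9875\right) + 227612}{-527229} = \left(-12078 + 227612\right) \left(- \frac{1}{527229}\right) = 215534 \left(- \frac{1}{527229}\right) = - \frac{215534}{527229}$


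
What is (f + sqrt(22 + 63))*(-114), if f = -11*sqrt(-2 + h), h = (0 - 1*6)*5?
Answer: -114*sqrt(85) + 5016*I*sqrt(2) ≈ -1051.0 + 7093.7*I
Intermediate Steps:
h = -30 (h = (0 - 6)*5 = -6*5 = -30)
f = -44*I*sqrt(2) (f = -11*sqrt(-2 - 30) = -44*I*sqrt(2) ≈ -62.225*I)
(f + sqrt(22 + 63))*(-114) = (-44*I*sqrt(2) + sqrt(22 + 63))*(-114) = (-44*I*sqrt(2) + sqrt(85))*(-114) = (sqrt(85) - 44*I*sqrt(2))*(-114) = -114*sqrt(85) + 5016*I*sqrt(2)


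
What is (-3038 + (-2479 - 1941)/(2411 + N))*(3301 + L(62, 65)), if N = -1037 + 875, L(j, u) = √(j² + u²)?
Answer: -1736042114/173 - 525914*√8069/173 ≈ -1.0308e+7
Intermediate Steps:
N = -162
(-3038 + (-2479 - 1941)/(2411 + N))*(3301 + L(62, 65)) = (-3038 + (-2479 - 1941)/(2411 - 162))*(3301 + √(62² + 65²)) = (-3038 - 4420/2249)*(3301 + √(3844 + 4225)) = (-3038 - 4420*1/2249)*(3301 + √8069) = (-3038 - 340/173)*(3301 + √8069) = -525914*(3301 + √8069)/173 = -1736042114/173 - 525914*√8069/173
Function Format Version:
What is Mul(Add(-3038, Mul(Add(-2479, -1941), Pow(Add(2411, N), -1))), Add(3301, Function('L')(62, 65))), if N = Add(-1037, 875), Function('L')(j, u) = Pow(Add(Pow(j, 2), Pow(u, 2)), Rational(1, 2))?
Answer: Add(Rational(-1736042114, 173), Mul(Rational(-525914, 173), Pow(8069, Rational(1, 2)))) ≈ -1.0308e+7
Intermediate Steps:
N = -162
Mul(Add(-3038, Mul(Add(-2479, -1941), Pow(Add(2411, N), -1))), Add(3301, Function('L')(62, 65))) = Mul(Add(-3038, Mul(Add(-2479, -1941), Pow(Add(2411, -162), -1))), Add(3301, Pow(Add(Pow(62, 2), Pow(65, 2)), Rational(1, 2)))) = Mul(Add(-3038, Mul(-4420, Pow(2249, -1))), Add(3301, Pow(Add(3844, 4225), Rational(1, 2)))) = Mul(Add(-3038, Mul(-4420, Rational(1, 2249))), Add(3301, Pow(8069, Rational(1, 2)))) = Mul(Add(-3038, Rational(-340, 173)), Add(3301, Pow(8069, Rational(1, 2)))) = Mul(Rational(-525914, 173), Add(3301, Pow(8069, Rational(1, 2)))) = Add(Rational(-1736042114, 173), Mul(Rational(-525914, 173), Pow(8069, Rational(1, 2))))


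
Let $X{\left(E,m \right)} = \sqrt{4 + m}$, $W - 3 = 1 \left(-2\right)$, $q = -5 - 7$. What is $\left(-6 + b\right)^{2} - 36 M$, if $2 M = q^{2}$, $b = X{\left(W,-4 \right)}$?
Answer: $-2556$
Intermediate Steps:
$q = -12$ ($q = -5 - 7 = -12$)
$W = 1$ ($W = 3 + 1 \left(-2\right) = 3 - 2 = 1$)
$b = 0$ ($b = \sqrt{4 - 4} = \sqrt{0} = 0$)
$M = 72$ ($M = \frac{\left(-12\right)^{2}}{2} = \frac{1}{2} \cdot 144 = 72$)
$\left(-6 + b\right)^{2} - 36 M = \left(-6 + 0\right)^{2} - 2592 = \left(-6\right)^{2} - 2592 = 36 - 2592 = -2556$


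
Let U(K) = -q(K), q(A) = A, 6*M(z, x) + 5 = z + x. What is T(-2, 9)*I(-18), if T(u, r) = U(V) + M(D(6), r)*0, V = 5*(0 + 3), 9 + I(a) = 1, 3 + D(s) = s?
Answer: 120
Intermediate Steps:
D(s) = -3 + s
I(a) = -8 (I(a) = -9 + 1 = -8)
M(z, x) = -⅚ + x/6 + z/6 (M(z, x) = -⅚ + (z + x)/6 = -⅚ + (x + z)/6 = -⅚ + (x/6 + z/6) = -⅚ + x/6 + z/6)
V = 15 (V = 5*3 = 15)
U(K) = -K
T(u, r) = -15 (T(u, r) = -1*15 + (-⅚ + r/6 + (-3 + 6)/6)*0 = -15 + (-⅚ + r/6 + (⅙)*3)*0 = -15 + (-⅚ + r/6 + ½)*0 = -15 + (-⅓ + r/6)*0 = -15 + 0 = -15)
T(-2, 9)*I(-18) = -15*(-8) = 120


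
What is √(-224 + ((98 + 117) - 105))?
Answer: I*√114 ≈ 10.677*I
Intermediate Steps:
√(-224 + ((98 + 117) - 105)) = √(-224 + (215 - 105)) = √(-224 + 110) = √(-114) = I*√114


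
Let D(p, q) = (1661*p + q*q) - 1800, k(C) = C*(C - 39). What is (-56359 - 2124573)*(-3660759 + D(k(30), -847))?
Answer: 7401254453840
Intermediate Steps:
k(C) = C*(-39 + C)
D(p, q) = -1800 + q**2 + 1661*p (D(p, q) = (1661*p + q**2) - 1800 = (q**2 + 1661*p) - 1800 = -1800 + q**2 + 1661*p)
(-56359 - 2124573)*(-3660759 + D(k(30), -847)) = (-56359 - 2124573)*(-3660759 + (-1800 + (-847)**2 + 1661*(30*(-39 + 30)))) = -2180932*(-3660759 + (-1800 + 717409 + 1661*(30*(-9)))) = -2180932*(-3660759 + (-1800 + 717409 + 1661*(-270))) = -2180932*(-3660759 + (-1800 + 717409 - 448470)) = -2180932*(-3660759 + 267139) = -2180932*(-3393620) = 7401254453840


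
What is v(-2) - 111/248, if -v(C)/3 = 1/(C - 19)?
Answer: -529/1736 ≈ -0.30472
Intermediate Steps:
v(C) = -3/(-19 + C) (v(C) = -3/(C - 19) = -3/(-19 + C))
v(-2) - 111/248 = -3/(-19 - 2) - 111/248 = -3/(-21) - 111/248 = -3*(-1/21) - 1*111/248 = ⅐ - 111/248 = -529/1736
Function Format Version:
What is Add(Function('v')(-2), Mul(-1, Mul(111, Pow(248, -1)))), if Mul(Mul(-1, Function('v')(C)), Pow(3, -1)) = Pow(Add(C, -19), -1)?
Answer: Rational(-529, 1736) ≈ -0.30472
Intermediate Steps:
Function('v')(C) = Mul(-3, Pow(Add(-19, C), -1)) (Function('v')(C) = Mul(-3, Pow(Add(C, -19), -1)) = Mul(-3, Pow(Add(-19, C), -1)))
Add(Function('v')(-2), Mul(-1, Mul(111, Pow(248, -1)))) = Add(Mul(-3, Pow(Add(-19, -2), -1)), Mul(-1, Mul(111, Pow(248, -1)))) = Add(Mul(-3, Pow(-21, -1)), Mul(-1, Mul(111, Rational(1, 248)))) = Add(Mul(-3, Rational(-1, 21)), Mul(-1, Rational(111, 248))) = Add(Rational(1, 7), Rational(-111, 248)) = Rational(-529, 1736)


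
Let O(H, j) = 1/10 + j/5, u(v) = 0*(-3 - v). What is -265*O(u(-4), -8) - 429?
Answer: -63/2 ≈ -31.500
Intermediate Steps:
u(v) = 0
O(H, j) = ⅒ + j/5 (O(H, j) = 1*(⅒) + j*(⅕) = ⅒ + j/5)
-265*O(u(-4), -8) - 429 = -265*(⅒ + (⅕)*(-8)) - 429 = -265*(⅒ - 8/5) - 429 = -265*(-3/2) - 429 = 795/2 - 429 = -63/2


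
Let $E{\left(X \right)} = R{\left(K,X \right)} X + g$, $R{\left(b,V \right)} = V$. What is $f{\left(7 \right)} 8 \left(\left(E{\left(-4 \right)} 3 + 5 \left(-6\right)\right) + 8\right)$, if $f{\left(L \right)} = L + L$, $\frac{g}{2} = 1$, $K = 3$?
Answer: $3584$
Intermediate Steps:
$g = 2$ ($g = 2 \cdot 1 = 2$)
$f{\left(L \right)} = 2 L$
$E{\left(X \right)} = 2 + X^{2}$ ($E{\left(X \right)} = X X + 2 = X^{2} + 2 = 2 + X^{2}$)
$f{\left(7 \right)} 8 \left(\left(E{\left(-4 \right)} 3 + 5 \left(-6\right)\right) + 8\right) = 2 \cdot 7 \cdot 8 \left(\left(\left(2 + \left(-4\right)^{2}\right) 3 + 5 \left(-6\right)\right) + 8\right) = 14 \cdot 8 \left(\left(\left(2 + 16\right) 3 - 30\right) + 8\right) = 112 \left(\left(18 \cdot 3 - 30\right) + 8\right) = 112 \left(\left(54 - 30\right) + 8\right) = 112 \left(24 + 8\right) = 112 \cdot 32 = 3584$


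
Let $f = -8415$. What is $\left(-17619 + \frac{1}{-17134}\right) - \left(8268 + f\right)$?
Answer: $- \frac{299365249}{17134} \approx -17472.0$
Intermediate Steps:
$\left(-17619 + \frac{1}{-17134}\right) - \left(8268 + f\right) = \left(-17619 + \frac{1}{-17134}\right) - -147 = \left(-17619 - \frac{1}{17134}\right) + \left(-8268 + 8415\right) = - \frac{301883947}{17134} + 147 = - \frac{299365249}{17134}$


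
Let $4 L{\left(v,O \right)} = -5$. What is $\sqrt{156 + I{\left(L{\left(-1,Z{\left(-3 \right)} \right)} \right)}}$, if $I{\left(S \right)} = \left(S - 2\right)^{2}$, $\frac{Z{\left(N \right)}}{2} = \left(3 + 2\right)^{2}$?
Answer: $\frac{\sqrt{2665}}{4} \approx 12.906$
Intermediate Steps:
$Z{\left(N \right)} = 50$ ($Z{\left(N \right)} = 2 \left(3 + 2\right)^{2} = 2 \cdot 5^{2} = 2 \cdot 25 = 50$)
$L{\left(v,O \right)} = - \frac{5}{4}$ ($L{\left(v,O \right)} = \frac{1}{4} \left(-5\right) = - \frac{5}{4}$)
$I{\left(S \right)} = \left(-2 + S\right)^{2}$
$\sqrt{156 + I{\left(L{\left(-1,Z{\left(-3 \right)} \right)} \right)}} = \sqrt{156 + \left(-2 - \frac{5}{4}\right)^{2}} = \sqrt{156 + \left(- \frac{13}{4}\right)^{2}} = \sqrt{156 + \frac{169}{16}} = \sqrt{\frac{2665}{16}} = \frac{\sqrt{2665}}{4}$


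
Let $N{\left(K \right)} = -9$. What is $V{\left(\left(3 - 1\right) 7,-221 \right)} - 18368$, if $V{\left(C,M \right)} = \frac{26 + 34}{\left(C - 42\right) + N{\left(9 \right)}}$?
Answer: $- \frac{679676}{37} \approx -18370.0$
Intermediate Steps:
$V{\left(C,M \right)} = \frac{60}{-51 + C}$ ($V{\left(C,M \right)} = \frac{26 + 34}{\left(C - 42\right) - 9} = \frac{60}{\left(C - 42\right) - 9} = \frac{60}{\left(-42 + C\right) - 9} = \frac{60}{-51 + C}$)
$V{\left(\left(3 - 1\right) 7,-221 \right)} - 18368 = \frac{60}{-51 + \left(3 - 1\right) 7} - 18368 = \frac{60}{-51 + 2 \cdot 7} - 18368 = \frac{60}{-51 + 14} - 18368 = \frac{60}{-37} - 18368 = 60 \left(- \frac{1}{37}\right) - 18368 = - \frac{60}{37} - 18368 = - \frac{679676}{37}$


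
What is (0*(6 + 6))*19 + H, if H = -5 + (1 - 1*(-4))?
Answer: 0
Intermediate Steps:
H = 0 (H = -5 + (1 + 4) = -5 + 5 = 0)
(0*(6 + 6))*19 + H = (0*(6 + 6))*19 + 0 = (0*12)*19 + 0 = 0*19 + 0 = 0 + 0 = 0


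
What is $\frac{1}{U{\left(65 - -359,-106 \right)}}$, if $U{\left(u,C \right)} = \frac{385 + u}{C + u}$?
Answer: $\frac{318}{809} \approx 0.39308$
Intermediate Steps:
$U{\left(u,C \right)} = \frac{385 + u}{C + u}$
$\frac{1}{U{\left(65 - -359,-106 \right)}} = \frac{1}{\frac{1}{-106 + \left(65 - -359\right)} \left(385 + \left(65 - -359\right)\right)} = \frac{1}{\frac{1}{-106 + \left(65 + 359\right)} \left(385 + \left(65 + 359\right)\right)} = \frac{1}{\frac{1}{-106 + 424} \left(385 + 424\right)} = \frac{1}{\frac{1}{318} \cdot 809} = \frac{1}{\frac{809}{318}} = \frac{318}{809}$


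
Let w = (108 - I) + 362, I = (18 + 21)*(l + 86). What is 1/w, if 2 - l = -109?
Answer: -1/7213 ≈ -0.00013864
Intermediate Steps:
l = 111 (l = 2 - 1*(-109) = 2 + 109 = 111)
I = 7683 (I = (18 + 21)*(111 + 86) = 39*197 = 7683)
w = -7213 (w = (108 - 1*7683) + 362 = (108 - 7683) + 362 = -7575 + 362 = -7213)
1/w = 1/(-7213) = -1/7213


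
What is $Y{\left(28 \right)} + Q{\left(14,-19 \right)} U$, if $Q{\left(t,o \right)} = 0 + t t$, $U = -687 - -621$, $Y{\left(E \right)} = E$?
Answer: $-12908$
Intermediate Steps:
$U = -66$ ($U = -687 + 621 = -66$)
$Q{\left(t,o \right)} = t^{2}$ ($Q{\left(t,o \right)} = 0 + t^{2} = t^{2}$)
$Y{\left(28 \right)} + Q{\left(14,-19 \right)} U = 28 + 14^{2} \left(-66\right) = 28 + 196 \left(-66\right) = 28 - 12936 = -12908$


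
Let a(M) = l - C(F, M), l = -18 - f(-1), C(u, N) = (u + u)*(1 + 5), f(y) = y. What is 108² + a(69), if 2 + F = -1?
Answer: 11683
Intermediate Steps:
F = -3 (F = -2 - 1 = -3)
C(u, N) = 12*u (C(u, N) = (2*u)*6 = 12*u)
l = -17 (l = -18 - 1*(-1) = -18 + 1 = -17)
a(M) = 19 (a(M) = -17 - 12*(-3) = -17 - 1*(-36) = -17 + 36 = 19)
108² + a(69) = 108² + 19 = 11664 + 19 = 11683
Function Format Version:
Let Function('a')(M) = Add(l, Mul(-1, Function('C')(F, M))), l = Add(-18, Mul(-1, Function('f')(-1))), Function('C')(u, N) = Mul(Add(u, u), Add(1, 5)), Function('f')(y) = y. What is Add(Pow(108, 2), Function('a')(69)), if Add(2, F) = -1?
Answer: 11683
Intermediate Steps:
F = -3 (F = Add(-2, -1) = -3)
Function('C')(u, N) = Mul(12, u) (Function('C')(u, N) = Mul(Mul(2, u), 6) = Mul(12, u))
l = -17 (l = Add(-18, Mul(-1, -1)) = Add(-18, 1) = -17)
Function('a')(M) = 19 (Function('a')(M) = Add(-17, Mul(-1, Mul(12, -3))) = Add(-17, Mul(-1, -36)) = Add(-17, 36) = 19)
Add(Pow(108, 2), Function('a')(69)) = Add(Pow(108, 2), 19) = Add(11664, 19) = 11683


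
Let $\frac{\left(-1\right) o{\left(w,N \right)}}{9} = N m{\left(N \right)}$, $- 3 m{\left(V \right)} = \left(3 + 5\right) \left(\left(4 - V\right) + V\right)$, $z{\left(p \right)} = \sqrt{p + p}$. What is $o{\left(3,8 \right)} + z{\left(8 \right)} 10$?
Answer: $808$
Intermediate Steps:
$z{\left(p \right)} = \sqrt{2} \sqrt{p}$ ($z{\left(p \right)} = \sqrt{2 p} = \sqrt{2} \sqrt{p}$)
$m{\left(V \right)} = - \frac{32}{3}$ ($m{\left(V \right)} = - \frac{\left(3 + 5\right) \left(\left(4 - V\right) + V\right)}{3} = - \frac{8 \cdot 4}{3} = \left(- \frac{1}{3}\right) 32 = - \frac{32}{3}$)
$o{\left(w,N \right)} = 96 N$ ($o{\left(w,N \right)} = - 9 N \left(- \frac{32}{3}\right) = - 9 \left(- \frac{32 N}{3}\right) = 96 N$)
$o{\left(3,8 \right)} + z{\left(8 \right)} 10 = 96 \cdot 8 + \sqrt{2} \sqrt{8} \cdot 10 = 768 + \sqrt{2} \cdot 2 \sqrt{2} \cdot 10 = 768 + 4 \cdot 10 = 768 + 40 = 808$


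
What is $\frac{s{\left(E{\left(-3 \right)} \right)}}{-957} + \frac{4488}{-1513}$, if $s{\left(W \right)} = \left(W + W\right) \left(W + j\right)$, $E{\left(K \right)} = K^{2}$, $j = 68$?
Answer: $- \frac{11394}{2581} \approx -4.4146$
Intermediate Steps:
$s{\left(W \right)} = 2 W \left(68 + W\right)$ ($s{\left(W \right)} = \left(W + W\right) \left(W + 68\right) = 2 W \left(68 + W\right)$)
$\frac{s{\left(E{\left(-3 \right)} \right)}}{-957} + \frac{4488}{-1513} = \frac{2 \left(-3\right)^{2} \left(68 + \left(-3\right)^{2}\right)}{-957} + \frac{4488}{-1513} = 2 \cdot 9 \left(68 + 9\right) \left(- \frac{1}{957}\right) + 4488 \left(- \frac{1}{1513}\right) = 2 \cdot 9 \cdot 77 \left(- \frac{1}{957}\right) - \frac{264}{89} = 1386 \left(- \frac{1}{957}\right) - \frac{264}{89} = - \frac{42}{29} - \frac{264}{89} = - \frac{11394}{2581}$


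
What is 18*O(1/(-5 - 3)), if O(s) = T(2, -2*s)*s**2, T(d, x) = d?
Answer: 9/16 ≈ 0.56250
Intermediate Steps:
O(s) = 2*s**2
18*O(1/(-5 - 3)) = 18*(2*(1/(-5 - 3))**2) = 18*(2*(1/(-8))**2) = 18*(2*(-1/8)**2) = 18*(2*(1/64)) = 18*(1/32) = 9/16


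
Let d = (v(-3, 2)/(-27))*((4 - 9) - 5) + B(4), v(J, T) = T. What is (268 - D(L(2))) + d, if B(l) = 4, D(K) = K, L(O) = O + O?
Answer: 7256/27 ≈ 268.74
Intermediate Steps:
L(O) = 2*O
d = 128/27 (d = (2/(-27))*((4 - 9) - 5) + 4 = (2*(-1/27))*(-5 - 5) + 4 = -2/27*(-10) + 4 = 20/27 + 4 = 128/27 ≈ 4.7407)
(268 - D(L(2))) + d = (268 - 2*2) + 128/27 = (268 - 1*4) + 128/27 = (268 - 4) + 128/27 = 264 + 128/27 = 7256/27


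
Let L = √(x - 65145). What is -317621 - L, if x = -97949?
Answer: -317621 - I*√163094 ≈ -3.1762e+5 - 403.85*I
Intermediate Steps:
L = I*√163094 (L = √(-97949 - 65145) = √(-163094) = I*√163094 ≈ 403.85*I)
-317621 - L = -317621 - I*√163094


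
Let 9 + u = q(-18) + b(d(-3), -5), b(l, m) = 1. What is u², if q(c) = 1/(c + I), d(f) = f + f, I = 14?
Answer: 1089/16 ≈ 68.063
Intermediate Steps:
d(f) = 2*f
q(c) = 1/(14 + c) (q(c) = 1/(c + 14) = 1/(14 + c))
u = -33/4 (u = -9 + (1/(14 - 18) + 1) = -9 + (1/(-4) + 1) = -9 + (-¼ + 1) = -9 + ¾ = -33/4 ≈ -8.2500)
u² = (-33/4)² = 1089/16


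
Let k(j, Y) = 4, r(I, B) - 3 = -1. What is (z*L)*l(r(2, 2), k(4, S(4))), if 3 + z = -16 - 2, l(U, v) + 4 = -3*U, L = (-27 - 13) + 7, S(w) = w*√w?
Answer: -6930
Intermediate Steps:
r(I, B) = 2 (r(I, B) = 3 - 1 = 2)
S(w) = w^(3/2)
L = -33 (L = -40 + 7 = -33)
l(U, v) = -4 - 3*U
z = -21 (z = -3 + (-16 - 2) = -3 - 18 = -21)
(z*L)*l(r(2, 2), k(4, S(4))) = (-21*(-33))*(-4 - 3*2) = 693*(-4 - 6) = 693*(-10) = -6930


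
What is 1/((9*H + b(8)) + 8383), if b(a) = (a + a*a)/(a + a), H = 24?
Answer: 2/17207 ≈ 0.00011623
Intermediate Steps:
b(a) = (a + a²)/(2*a) (b(a) = (a + a²)/((2*a)) = (a + a²)*(1/(2*a)) = (a + a²)/(2*a))
1/((9*H + b(8)) + 8383) = 1/((9*24 + (½ + (½)*8)) + 8383) = 1/((216 + (½ + 4)) + 8383) = 1/((216 + 9/2) + 8383) = 1/(441/2 + 8383) = 1/(17207/2) = 2/17207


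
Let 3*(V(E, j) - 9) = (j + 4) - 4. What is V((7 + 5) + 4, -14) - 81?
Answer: -230/3 ≈ -76.667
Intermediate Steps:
V(E, j) = 9 + j/3 (V(E, j) = 9 + ((j + 4) - 4)/3 = 9 + ((4 + j) - 4)/3 = 9 + j/3)
V((7 + 5) + 4, -14) - 81 = (9 + (1/3)*(-14)) - 81 = (9 - 14/3) - 81 = 13/3 - 81 = -230/3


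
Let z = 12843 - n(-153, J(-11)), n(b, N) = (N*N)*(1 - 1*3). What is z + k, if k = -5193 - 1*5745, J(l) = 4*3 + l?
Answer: 1907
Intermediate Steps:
J(l) = 12 + l
n(b, N) = -2*N**2 (n(b, N) = N**2*(1 - 3) = N**2*(-2) = -2*N**2)
z = 12845 (z = 12843 - (-2)*(12 - 11)**2 = 12843 - (-2)*1**2 = 12843 - (-2) = 12843 - 1*(-2) = 12843 + 2 = 12845)
k = -10938 (k = -5193 - 5745 = -10938)
z + k = 12845 - 10938 = 1907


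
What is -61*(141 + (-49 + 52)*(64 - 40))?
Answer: -12993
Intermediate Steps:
-61*(141 + (-49 + 52)*(64 - 40)) = -61*(141 + 3*24) = -61*(141 + 72) = -61*213 = -12993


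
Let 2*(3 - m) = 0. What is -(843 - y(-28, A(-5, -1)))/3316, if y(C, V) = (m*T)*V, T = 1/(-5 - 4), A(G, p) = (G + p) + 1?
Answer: -631/2487 ≈ -0.25372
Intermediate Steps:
A(G, p) = 1 + G + p
T = -⅑ (T = 1/(-9) = -⅑ ≈ -0.11111)
m = 3 (m = 3 - ½*0 = 3 + 0 = 3)
y(C, V) = -V/3 (y(C, V) = (3*(-⅑))*V = -V/3)
-(843 - y(-28, A(-5, -1)))/3316 = -(843 - (-1)*(1 - 5 - 1)/3)/3316 = -(843 - (-1)*(-5)/3)/3316 = -(843 - 1*5/3)/3316 = -(843 - 5/3)/3316 = -2524/(3*3316) = -1*631/2487 = -631/2487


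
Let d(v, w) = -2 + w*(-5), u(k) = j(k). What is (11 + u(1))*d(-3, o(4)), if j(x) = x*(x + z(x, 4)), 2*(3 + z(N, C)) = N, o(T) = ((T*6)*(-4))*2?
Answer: 9101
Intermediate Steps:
o(T) = -48*T (o(T) = ((6*T)*(-4))*2 = -24*T*2 = -48*T)
z(N, C) = -3 + N/2
j(x) = x*(-3 + 3*x/2) (j(x) = x*(x + (-3 + x/2)) = x*(-3 + 3*x/2))
u(k) = 3*k*(-2 + k)/2
d(v, w) = -2 - 5*w
(11 + u(1))*d(-3, o(4)) = (11 + (3/2)*1*(-2 + 1))*(-2 - (-240)*4) = (11 + (3/2)*1*(-1))*(-2 - 5*(-192)) = (11 - 3/2)*(-2 + 960) = (19/2)*958 = 9101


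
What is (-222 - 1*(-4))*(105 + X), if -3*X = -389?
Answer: -153472/3 ≈ -51157.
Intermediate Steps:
X = 389/3 (X = -⅓*(-389) = 389/3 ≈ 129.67)
(-222 - 1*(-4))*(105 + X) = (-222 - 1*(-4))*(105 + 389/3) = (-222 + 4)*(704/3) = -218*704/3 = -153472/3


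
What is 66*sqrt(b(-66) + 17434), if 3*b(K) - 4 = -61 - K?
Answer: 66*sqrt(17437) ≈ 8715.3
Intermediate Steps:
b(K) = -19 - K/3 (b(K) = 4/3 + (-61 - K)/3 = 4/3 + (-61/3 - K/3) = -19 - K/3)
66*sqrt(b(-66) + 17434) = 66*sqrt((-19 - 1/3*(-66)) + 17434) = 66*sqrt((-19 + 22) + 17434) = 66*sqrt(3 + 17434) = 66*sqrt(17437)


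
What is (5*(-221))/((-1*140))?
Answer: 221/28 ≈ 7.8929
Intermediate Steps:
(5*(-221))/((-1*140)) = -1105/(-140) = -1105*(-1/140) = 221/28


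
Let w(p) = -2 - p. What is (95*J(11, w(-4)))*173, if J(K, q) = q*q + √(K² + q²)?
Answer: 65740 + 82175*√5 ≈ 2.4949e+5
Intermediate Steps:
J(K, q) = q² + √(K² + q²)
(95*J(11, w(-4)))*173 = (95*((-2 - 1*(-4))² + √(11² + (-2 - 1*(-4))²)))*173 = (95*((-2 + 4)² + √(121 + (-2 + 4)²)))*173 = (95*(2² + √(121 + 2²)))*173 = (95*(4 + √(121 + 4)))*173 = (95*(4 + √125))*173 = (95*(4 + 5*√5))*173 = (380 + 475*√5)*173 = 65740 + 82175*√5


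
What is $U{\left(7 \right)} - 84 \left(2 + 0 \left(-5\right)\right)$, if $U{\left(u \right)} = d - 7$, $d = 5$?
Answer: $-170$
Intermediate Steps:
$U{\left(u \right)} = -2$ ($U{\left(u \right)} = 5 - 7 = -2$)
$U{\left(7 \right)} - 84 \left(2 + 0 \left(-5\right)\right) = -2 - 84 \left(2 + 0 \left(-5\right)\right) = -2 - 84 \left(2 + 0\right) = -2 - 168 = -170$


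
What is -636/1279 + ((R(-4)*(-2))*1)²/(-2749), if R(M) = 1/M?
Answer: -6994735/14063884 ≈ -0.49735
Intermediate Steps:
-636/1279 + ((R(-4)*(-2))*1)²/(-2749) = -636/1279 + ((-2/(-4))*1)²/(-2749) = -636*1/1279 + (-¼*(-2)*1)²*(-1/2749) = -636/1279 + ((½)*1)²*(-1/2749) = -636/1279 + (½)²*(-1/2749) = -636/1279 + (¼)*(-1/2749) = -636/1279 - 1/10996 = -6994735/14063884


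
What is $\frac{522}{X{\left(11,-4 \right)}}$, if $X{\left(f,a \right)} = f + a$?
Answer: $\frac{522}{7} \approx 74.571$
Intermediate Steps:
$X{\left(f,a \right)} = a + f$
$\frac{522}{X{\left(11,-4 \right)}} = \frac{522}{-4 + 11} = \frac{522}{7}$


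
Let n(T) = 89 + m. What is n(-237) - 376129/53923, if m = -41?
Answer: 2212175/53923 ≈ 41.025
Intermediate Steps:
n(T) = 48 (n(T) = 89 - 41 = 48)
n(-237) - 376129/53923 = 48 - 376129/53923 = 2212175/53923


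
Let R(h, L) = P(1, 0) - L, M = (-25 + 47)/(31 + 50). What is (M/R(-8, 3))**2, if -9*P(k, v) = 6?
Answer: 4/729 ≈ 0.0054870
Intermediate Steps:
M = 22/81 ≈ 0.27161
P(k, v) = -2/3 (P(k, v) = -1/9*6 = -2/3)
R(h, L) = -2/3 - L
(M/R(-8, 3))**2 = (22/(81*(-2/3 - 1*3)))**2 = (22/(81*(-2/3 - 3)))**2 = (22/(81*(-11/3)))**2 = ((22/81)*(-3/11))**2 = (-2/27)**2 = 4/729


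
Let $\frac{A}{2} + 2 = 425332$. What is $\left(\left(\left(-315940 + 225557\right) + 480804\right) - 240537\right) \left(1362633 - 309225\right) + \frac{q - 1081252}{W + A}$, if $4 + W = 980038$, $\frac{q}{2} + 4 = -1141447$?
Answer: $\frac{144523226757819107}{915347} \approx 1.5789 \cdot 10^{11}$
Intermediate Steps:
$q = -2282902$ ($q = -8 + 2 \left(-1141447\right) = -8 - 2282894 = -2282902$)
$W = 980034$ ($W = -4 + 980038 = 980034$)
$A = 850660$ ($A = -4 + 2 \cdot 425332 = -4 + 850664 = 850660$)
$\left(\left(\left(-315940 + 225557\right) + 480804\right) - 240537\right) \left(1362633 - 309225\right) + \frac{q - 1081252}{W + A} = \left(\left(\left(-315940 + 225557\right) + 480804\right) - 240537\right) \left(1362633 - 309225\right) + \frac{-2282902 - 1081252}{980034 + 850660} = \left(\left(-90383 + 480804\right) - 240537\right) 1053408 - \frac{3364154}{1830694} = \left(390421 - 240537\right) 1053408 - \frac{1682077}{915347} = 149884 \cdot 1053408 - \frac{1682077}{915347} = 157889004672 - \frac{1682077}{915347} = \frac{144523226757819107}{915347}$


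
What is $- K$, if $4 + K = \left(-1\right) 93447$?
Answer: $93451$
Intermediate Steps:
$K = -93451$ ($K = -4 - 93447 = -93451$)
$- K = \left(-1\right) \left(-93451\right) = 93451$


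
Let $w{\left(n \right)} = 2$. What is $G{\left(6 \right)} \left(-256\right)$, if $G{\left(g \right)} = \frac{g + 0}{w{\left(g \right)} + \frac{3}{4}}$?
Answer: $- \frac{6144}{11} \approx -558.54$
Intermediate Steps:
$G{\left(g \right)} = \frac{4 g}{11}$ ($G{\left(g \right)} = \frac{g + 0}{2 + \frac{3}{4}} = \frac{g}{2 + 3 \cdot \frac{1}{4}} = \frac{g}{2 + \frac{3}{4}} = \frac{g}{\frac{11}{4}} = g \frac{4}{11} = \frac{4 g}{11}$)
$G{\left(6 \right)} \left(-256\right) = \frac{4}{11} \cdot 6 \left(-256\right) = \frac{24}{11} \left(-256\right) = - \frac{6144}{11}$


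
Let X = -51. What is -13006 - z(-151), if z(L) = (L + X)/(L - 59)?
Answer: -1365731/105 ≈ -13007.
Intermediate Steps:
z(L) = (-51 + L)/(-59 + L) (z(L) = (L - 51)/(L - 59) = (-51 + L)/(-59 + L))
-13006 - z(-151) = -13006 - (-51 - 151)/(-59 - 151) = -13006 - (-202)/(-210) = -13006 - (-1)*(-202)/210 = -13006 - 1*101/105 = -13006 - 101/105 = -1365731/105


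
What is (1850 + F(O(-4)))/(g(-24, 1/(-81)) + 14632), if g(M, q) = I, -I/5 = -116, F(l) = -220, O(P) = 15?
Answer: 815/7606 ≈ 0.10715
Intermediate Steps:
I = 580 (I = -5*(-116) = 580)
g(M, q) = 580
(1850 + F(O(-4)))/(g(-24, 1/(-81)) + 14632) = (1850 - 220)/(580 + 14632) = 1630/15212 = 1630*(1/15212) = 815/7606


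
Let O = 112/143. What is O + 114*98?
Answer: 1597708/143 ≈ 11173.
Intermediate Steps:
O = 112/143 (O = 112*(1/143) = 112/143 ≈ 0.78322)
O + 114*98 = 112/143 + 114*98 = 112/143 + 11172 = 1597708/143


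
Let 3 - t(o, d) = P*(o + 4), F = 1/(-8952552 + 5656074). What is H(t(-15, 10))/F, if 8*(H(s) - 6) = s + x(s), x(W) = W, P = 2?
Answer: -80763711/2 ≈ -4.0382e+7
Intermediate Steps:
F = -1/3296478 (F = 1/(-3296478) = -1/3296478 ≈ -3.0335e-7)
t(o, d) = -5 - 2*o (t(o, d) = 3 - 2*(o + 4) = 3 - 2*(4 + o) = 3 - (8 + 2*o) = 3 + (-8 - 2*o) = -5 - 2*o)
H(s) = 6 + s/4 (H(s) = 6 + (s + s)/8 = 6 + (2*s)/8 = 6 + s/4)
H(t(-15, 10))/F = (6 + (-5 - 2*(-15))/4)/(-1/3296478) = (6 + (-5 + 30)/4)*(-3296478) = (6 + (¼)*25)*(-3296478) = (6 + 25/4)*(-3296478) = (49/4)*(-3296478) = -80763711/2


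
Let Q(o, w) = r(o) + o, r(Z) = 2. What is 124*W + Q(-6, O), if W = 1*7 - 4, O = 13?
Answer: 368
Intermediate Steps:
W = 3 (W = 7 - 4 = 3)
Q(o, w) = 2 + o
124*W + Q(-6, O) = 124*3 + (2 - 6) = 372 - 4 = 368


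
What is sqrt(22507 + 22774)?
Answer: sqrt(45281) ≈ 212.79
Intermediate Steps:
sqrt(22507 + 22774) = sqrt(45281)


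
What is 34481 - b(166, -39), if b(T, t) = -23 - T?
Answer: 34670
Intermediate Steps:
34481 - b(166, -39) = 34481 - (-23 - 1*166) = 34481 - (-23 - 166) = 34481 - 1*(-189) = 34481 + 189 = 34670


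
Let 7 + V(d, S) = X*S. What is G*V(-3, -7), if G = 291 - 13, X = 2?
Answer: -5838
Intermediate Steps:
G = 278
V(d, S) = -7 + 2*S
G*V(-3, -7) = 278*(-7 + 2*(-7)) = 278*(-7 - 14) = 278*(-21) = -5838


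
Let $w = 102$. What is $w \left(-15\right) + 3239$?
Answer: $1709$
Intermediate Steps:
$w \left(-15\right) + 3239 = 102 \left(-15\right) + 3239 = -1530 + 3239 = 1709$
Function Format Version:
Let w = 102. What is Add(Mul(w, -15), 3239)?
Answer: 1709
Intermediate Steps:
Add(Mul(w, -15), 3239) = Add(Mul(102, -15), 3239) = Add(-1530, 3239) = 1709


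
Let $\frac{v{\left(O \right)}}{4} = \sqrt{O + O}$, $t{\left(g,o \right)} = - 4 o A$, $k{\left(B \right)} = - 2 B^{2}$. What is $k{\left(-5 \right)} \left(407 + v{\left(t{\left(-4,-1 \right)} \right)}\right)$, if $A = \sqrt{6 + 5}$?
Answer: $-20350 - 400 \sqrt{2} \sqrt[4]{11} \approx -21380.0$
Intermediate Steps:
$A = \sqrt{11} \approx 3.3166$
$t{\left(g,o \right)} = - 4 o \sqrt{11}$
$v{\left(O \right)} = 4 \sqrt{2} \sqrt{O}$ ($v{\left(O \right)} = 4 \sqrt{O + O} = 4 \sqrt{2 O} = 4 \sqrt{2} \sqrt{O}$)
$k{\left(-5 \right)} \left(407 + v{\left(t{\left(-4,-1 \right)} \right)}\right) = - 2 \left(-5\right)^{2} \left(407 + 4 \sqrt{2} \sqrt{\left(-4\right) \left(-1\right) \sqrt{11}}\right) = \left(-2\right) 25 \left(407 + 4 \sqrt{2} \sqrt{4 \sqrt{11}}\right) = - 50 \left(407 + 4 \sqrt{2} \cdot 2 \sqrt[4]{11}\right) = - 50 \left(407 + 8 \sqrt{2} \sqrt[4]{11}\right) = -20350 - 400 \sqrt{2} \sqrt[4]{11}$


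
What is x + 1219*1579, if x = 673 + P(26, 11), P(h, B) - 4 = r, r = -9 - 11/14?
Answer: 26956555/14 ≈ 1.9255e+6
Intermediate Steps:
r = -137/14 (r = -9 - 11/14 = -137/14 ≈ -9.7857)
P(h, B) = -81/14 (P(h, B) = 4 - 137/14 = -81/14)
x = 9341/14 (x = 673 - 81/14 = 9341/14 ≈ 667.21)
x + 1219*1579 = 9341/14 + 1219*1579 = 9341/14 + 1924801 = 26956555/14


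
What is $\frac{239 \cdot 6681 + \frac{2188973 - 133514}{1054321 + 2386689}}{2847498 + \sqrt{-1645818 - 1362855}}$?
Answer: $\frac{869193345086280189}{1550031222144235765} - \frac{1831488580683 i \sqrt{334297}}{3100062444288471530} \approx 0.56076 - 0.00034159 i$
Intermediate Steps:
$\frac{239 \cdot 6681 + \frac{2188973 - 133514}{1054321 + 2386689}}{2847498 + \sqrt{-1645818 - 1362855}} = \frac{1596759 + \frac{2055459}{3441010}}{2847498 + \sqrt{-3008673}} = \frac{1596759 + 2055459 \cdot \frac{1}{3441010}}{2847498 + 3 i \sqrt{334297}} = \frac{1596759 + \frac{2055459}{3441010}}{2847498 + 3 i \sqrt{334297}} = \frac{5494465742049}{3441010 \left(2847498 + 3 i \sqrt{334297}\right)}$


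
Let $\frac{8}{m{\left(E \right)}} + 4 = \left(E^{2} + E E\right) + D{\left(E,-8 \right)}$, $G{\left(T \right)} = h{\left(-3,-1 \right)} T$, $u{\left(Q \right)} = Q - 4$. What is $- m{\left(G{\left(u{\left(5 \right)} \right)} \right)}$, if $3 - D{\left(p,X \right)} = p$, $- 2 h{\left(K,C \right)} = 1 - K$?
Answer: $- \frac{8}{9} \approx -0.88889$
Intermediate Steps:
$h{\left(K,C \right)} = - \frac{1}{2} + \frac{K}{2}$ ($h{\left(K,C \right)} = - \frac{1 - K}{2} = - \frac{1}{2} + \frac{K}{2}$)
$D{\left(p,X \right)} = 3 - p$
$u{\left(Q \right)} = -4 + Q$ ($u{\left(Q \right)} = Q - 4 = -4 + Q$)
$G{\left(T \right)} = - 2 T$ ($G{\left(T \right)} = \left(- \frac{1}{2} + \frac{1}{2} \left(-3\right)\right) T = \left(- \frac{1}{2} - \frac{3}{2}\right) T = - 2 T$)
$m{\left(E \right)} = \frac{8}{-1 - E + 2 E^{2}}$ ($m{\left(E \right)} = \frac{8}{-4 - \left(-3 + E - E^{2} - E E\right)} = \frac{8}{-4 - \left(-3 + E - 2 E^{2}\right)} = \frac{8}{-4 + \left(3 - E + 2 E^{2}\right)} = \frac{8}{-1 - E + 2 E^{2}}$)
$- m{\left(G{\left(u{\left(5 \right)} \right)} \right)} = - \frac{8}{-1 - - 2 \left(-4 + 5\right) + 2 \left(- 2 \left(-4 + 5\right)\right)^{2}} = - \frac{8}{-1 - \left(-2\right) 1 + 2 \left(\left(-2\right) 1\right)^{2}} = - \frac{8}{-1 - -2 + 2 \left(-2\right)^{2}} = - \frac{8}{-1 + 2 + 2 \cdot 4} = - \frac{8}{-1 + 2 + 8} = - \frac{8}{9}$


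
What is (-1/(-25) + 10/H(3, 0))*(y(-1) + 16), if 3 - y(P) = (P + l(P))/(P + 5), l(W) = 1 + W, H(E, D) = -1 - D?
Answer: -19173/100 ≈ -191.73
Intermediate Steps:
y(P) = 3 - (1 + 2*P)/(5 + P) (y(P) = 3 - (P + (1 + P))/(P + 5) = 3 - (1 + 2*P)/(5 + P))
(-1/(-25) + 10/H(3, 0))*(y(-1) + 16) = (-1/(-25) + 10/(-1 - 1*0))*((14 - 1)/(5 - 1) + 16) = (-1*(-1/25) + 10/(-1 + 0))*(13/4 + 16) = (1/25 + 10/(-1))*((¼)*13 + 16) = (1/25 + 10*(-1))*(13/4 + 16) = (1/25 - 10)*(77/4) = -249/25*77/4 = -19173/100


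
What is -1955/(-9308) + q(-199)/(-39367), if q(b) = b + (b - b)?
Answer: 78814777/366428036 ≈ 0.21509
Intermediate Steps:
q(b) = b (q(b) = b + 0 = b)
-1955/(-9308) + q(-199)/(-39367) = -1955/(-9308) - 199/(-39367) = -1955*(-1/9308) - 199*(-1/39367) = 1955/9308 + 199/39367 = 78814777/366428036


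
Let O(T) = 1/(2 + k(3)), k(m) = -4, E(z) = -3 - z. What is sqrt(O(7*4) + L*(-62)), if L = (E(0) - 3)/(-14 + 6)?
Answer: I*sqrt(47) ≈ 6.8557*I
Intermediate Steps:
L = 3/4 (L = ((-3 - 1*0) - 3)/(-14 + 6) = ((-3 + 0) - 3)/(-8) = (-3 - 3)*(-1/8) = -6*(-1/8) = 3/4 ≈ 0.75000)
O(T) = -1/2 (O(T) = 1/(2 - 4) = 1/(-2) = -1/2)
sqrt(O(7*4) + L*(-62)) = sqrt(-1/2 + (3/4)*(-62)) = sqrt(-1/2 - 93/2) = sqrt(-47) = I*sqrt(47)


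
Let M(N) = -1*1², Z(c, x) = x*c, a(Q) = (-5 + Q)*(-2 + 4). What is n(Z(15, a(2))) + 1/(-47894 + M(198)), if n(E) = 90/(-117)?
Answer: -478963/622635 ≈ -0.76925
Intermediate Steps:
a(Q) = -10 + 2*Q (a(Q) = (-5 + Q)*2 = -10 + 2*Q)
Z(c, x) = c*x
n(E) = -10/13 (n(E) = 90*(-1/117) = -10/13)
M(N) = -1 (M(N) = -1*1 = -1)
n(Z(15, a(2))) + 1/(-47894 + M(198)) = -10/13 + 1/(-47894 - 1) = -10/13 + 1/(-47895) = -10/13 - 1/47895 = -478963/622635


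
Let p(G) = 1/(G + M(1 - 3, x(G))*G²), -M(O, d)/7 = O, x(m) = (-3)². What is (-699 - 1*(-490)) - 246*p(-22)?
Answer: -705916/3377 ≈ -209.04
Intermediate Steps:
x(m) = 9
M(O, d) = -7*O
p(G) = 1/(G + 14*G²) (p(G) = 1/(G + (-7*(1 - 3))*G²) = 1/(G + (-7*(-2))*G²) = 1/(G + 14*G²))
(-699 - 1*(-490)) - 246*p(-22) = (-699 - 1*(-490)) - 246/((-22)*(1 + 14*(-22))) = (-699 + 490) - (-123)/(11*(1 - 308)) = -209 - (-123)/(11*(-307)) = -209 - (-123)*(-1)/(11*307) = -209 - 246*1/6754 = -209 - 123/3377 = -705916/3377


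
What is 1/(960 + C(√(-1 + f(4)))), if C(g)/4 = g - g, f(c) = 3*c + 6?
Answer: 1/960 ≈ 0.0010417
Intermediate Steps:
f(c) = 6 + 3*c
C(g) = 0 (C(g) = 4*(g - g) = 4*0 = 0)
1/(960 + C(√(-1 + f(4)))) = 1/(960 + 0) = 1/960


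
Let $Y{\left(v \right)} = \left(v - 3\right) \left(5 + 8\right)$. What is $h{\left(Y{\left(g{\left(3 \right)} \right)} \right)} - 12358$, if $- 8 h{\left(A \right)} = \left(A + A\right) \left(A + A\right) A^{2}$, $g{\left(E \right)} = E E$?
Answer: $-18519886$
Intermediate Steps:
$g{\left(E \right)} = E^{2}$
$Y{\left(v \right)} = -39 + 13 v$ ($Y{\left(v \right)} = \left(-3 + v\right) 13 = -39 + 13 v$)
$h{\left(A \right)} = - \frac{A^{4}}{2}$ ($h{\left(A \right)} = - \frac{\left(A + A\right) \left(A + A\right) A^{2}}{8} = - \frac{2 A 2 A A^{2}}{8} = - \frac{4 A^{2} A^{2}}{8} = - \frac{4 A^{4}}{8} = - \frac{A^{4}}{2}$)
$h{\left(Y{\left(g{\left(3 \right)} \right)} \right)} - 12358 = - \frac{\left(-39 + 13 \cdot 3^{2}\right)^{4}}{2} - 12358 = - \frac{\left(-39 + 13 \cdot 9\right)^{4}}{2} - 12358 = - \frac{\left(-39 + 117\right)^{4}}{2} - 12358 = - \frac{78^{4}}{2} - 12358 = \left(- \frac{1}{2}\right) 37015056 - 12358 = -18507528 - 12358 = -18519886$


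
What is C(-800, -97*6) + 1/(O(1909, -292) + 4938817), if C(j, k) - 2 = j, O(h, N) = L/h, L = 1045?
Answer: -7523705751095/9428202698 ≈ -798.00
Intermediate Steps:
O(h, N) = 1045/h
C(j, k) = 2 + j
C(-800, -97*6) + 1/(O(1909, -292) + 4938817) = (2 - 800) + 1/(1045/1909 + 4938817) = -798 + 1/(1045*(1/1909) + 4938817) = -798 + 1/(1045/1909 + 4938817) = -798 + 1/(9428202698/1909) = -798 + 1909/9428202698 = -7523705751095/9428202698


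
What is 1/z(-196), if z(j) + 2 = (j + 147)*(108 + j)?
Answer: 1/4310 ≈ 0.00023202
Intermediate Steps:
z(j) = -2 + (108 + j)*(147 + j) (z(j) = -2 + (j + 147)*(108 + j) = -2 + (147 + j)*(108 + j) = -2 + (108 + j)*(147 + j))
1/z(-196) = 1/(15874 + (-196)² + 255*(-196)) = 1/(15874 + 38416 - 49980) = 1/4310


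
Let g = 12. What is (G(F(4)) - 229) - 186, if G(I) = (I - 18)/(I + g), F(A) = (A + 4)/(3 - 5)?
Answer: -1671/4 ≈ -417.75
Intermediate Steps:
F(A) = -2 - A/2 (F(A) = (4 + A)/(-2) = (4 + A)*(-½) = -2 - A/2)
G(I) = (-18 + I)/(12 + I) (G(I) = (I - 18)/(I + 12) = (-18 + I)/(12 + I))
(G(F(4)) - 229) - 186 = ((-18 + (-2 - ½*4))/(12 + (-2 - ½*4)) - 229) - 186 = ((-18 + (-2 - 2))/(12 + (-2 - 2)) - 229) - 186 = ((-18 - 4)/(12 - 4) - 229) - 186 = (-22/8 - 229) - 186 = ((⅛)*(-22) - 229) - 186 = (-11/4 - 229) - 186 = -927/4 - 186 = -1671/4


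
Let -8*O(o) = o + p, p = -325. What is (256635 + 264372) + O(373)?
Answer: 521001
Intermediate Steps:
O(o) = 325/8 - o/8 (O(o) = -(o - 325)/8 = -(-325 + o)/8 = 325/8 - o/8)
(256635 + 264372) + O(373) = (256635 + 264372) + (325/8 - ⅛*373) = 521007 + (325/8 - 373/8) = 521007 - 6 = 521001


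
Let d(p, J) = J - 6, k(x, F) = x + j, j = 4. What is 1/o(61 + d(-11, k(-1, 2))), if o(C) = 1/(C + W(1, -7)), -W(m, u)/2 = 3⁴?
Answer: -104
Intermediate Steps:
k(x, F) = 4 + x (k(x, F) = x + 4 = 4 + x)
d(p, J) = -6 + J
W(m, u) = -162 (W(m, u) = -2*3⁴ = -2*81 = -162)
o(C) = 1/(-162 + C) (o(C) = 1/(C - 162) = 1/(-162 + C))
1/o(61 + d(-11, k(-1, 2))) = 1/(1/(-162 + (61 + (-6 + (4 - 1))))) = 1/(1/(-162 + (61 + (-6 + 3)))) = 1/(1/(-162 + (61 - 3))) = 1/(1/(-162 + 58)) = 1/(1/(-104)) = 1/(-1/104) = -104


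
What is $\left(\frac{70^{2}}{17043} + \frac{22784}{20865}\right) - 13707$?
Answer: $- \frac{124967916427}{9118005} \approx -13706.0$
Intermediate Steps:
$\left(\frac{70^{2}}{17043} + \frac{22784}{20865}\right) - 13707 = \left(4900 \cdot \frac{1}{17043} + 22784 \cdot \frac{1}{20865}\right) - 13707 = \left(\frac{4900}{17043} + \frac{22784}{20865}\right) - 13707 = \frac{12578108}{9118005} - 13707 = - \frac{124967916427}{9118005}$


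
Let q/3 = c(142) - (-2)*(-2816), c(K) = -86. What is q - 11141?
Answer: -28295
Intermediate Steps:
q = -17154 (q = 3*(-86 - (-2)*(-2816)) = 3*(-86 - 1*5632) = 3*(-86 - 5632) = 3*(-5718) = -17154)
q - 11141 = -17154 - 11141 = -28295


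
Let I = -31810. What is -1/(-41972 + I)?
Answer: 1/73782 ≈ 1.3553e-5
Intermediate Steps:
-1/(-41972 + I) = -1/(-41972 - 31810) = -1/(-73782) = -1*(-1/73782) = 1/73782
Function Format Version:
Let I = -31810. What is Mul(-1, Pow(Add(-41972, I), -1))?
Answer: Rational(1, 73782) ≈ 1.3553e-5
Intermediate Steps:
Mul(-1, Pow(Add(-41972, I), -1)) = Mul(-1, Pow(Add(-41972, -31810), -1)) = Mul(-1, Pow(-73782, -1)) = Mul(-1, Rational(-1, 73782)) = Rational(1, 73782)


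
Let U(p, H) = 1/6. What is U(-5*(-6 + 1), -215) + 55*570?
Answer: 188101/6 ≈ 31350.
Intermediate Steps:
U(p, H) = 1/6
U(-5*(-6 + 1), -215) + 55*570 = 1/6 + 55*570 = 1/6 + 31350 = 188101/6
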